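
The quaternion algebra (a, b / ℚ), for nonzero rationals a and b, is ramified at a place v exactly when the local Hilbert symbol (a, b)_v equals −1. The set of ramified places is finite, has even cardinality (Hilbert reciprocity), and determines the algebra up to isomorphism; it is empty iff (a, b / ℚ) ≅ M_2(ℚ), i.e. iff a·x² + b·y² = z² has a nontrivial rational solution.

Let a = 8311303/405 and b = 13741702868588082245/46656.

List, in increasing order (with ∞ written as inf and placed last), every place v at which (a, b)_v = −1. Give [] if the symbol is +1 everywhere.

[5, 13]

Mod squares: a ≡ 115115, b ≡ 16445. Check v ∈ {∞, 2, 3, 5, 7, 11, 13, 17, 19, 23, 47}.
v=∞: 115115 > 0 and 16445 > 0  ⇒  (a,b)_∞ = +1.
v=19: a=19^2·(≡15), b=19^0·(≡3) mod 19; (15|19)=-1, (3|19)=-1; (−1)^{2·0·9}·(-1)^0·(-1)^2 = +1.
v=7: a=7^1·(≡4), b=7^0·(≡4) mod 7; (4|7)=+1, (4|7)=+1; (−1)^{1·0·3}·(+1)^0·(+1)^1 = +1.
v=3: a=3^-4·(≡2), b=3^-6·(≡2) mod 3; (2|3)=-1, (2|3)=-1; (−1)^{-4·-6·1}·(-1)^-6·(-1)^-4 = +1.
v=17: a=17^0·(≡16), b=17^2·(≡6) mod 17; (16|17)=+1, (6|17)=-1; (−1)^{0·2·8}·(+1)^2·(-1)^0 = +1.
v=5: a=5^-1·(≡3), b=5^1·(≡4) mod 5; (3|5)=-1, (4|5)=+1; (−1)^{-1·1·2}·(-1)^1·(+1)^-1 = -1.
v=11: a=11^1·(≡3), b=11^5·(≡7) mod 11; (3|11)=+1, (7|11)=-1; (−1)^{1·5·5}·(+1)^5·(-1)^1 = +1.
v=2: v_2(a)=0, v_2(b)=-6; units ≡ 3, 5 (mod 8); ε·ε+αω+βω = 1·0+0·1+-6·1 ≡ 0  ⇒  (a,b)_2 = +1.
v=47: a=47^0·(≡2), b=47^2·(≡16) mod 47; (2|47)=+1, (16|47)=+1; (−1)^{0·2·23}·(+1)^2·(+1)^0 = +1.
v=13: a=13^1·(≡2), b=13^3·(≡12) mod 13; (2|13)=-1, (12|13)=+1; (−1)^{1·3·6}·(-1)^3·(+1)^1 = -1.
v=23: a=23^1·(≡17), b=23^3·(≡3) mod 23; (17|23)=-1, (3|23)=+1; (−1)^{1·3·11}·(-1)^3·(+1)^1 = +1.
(115115, 16445 / ℚ) ramifies at {5, 13}: a division algebra.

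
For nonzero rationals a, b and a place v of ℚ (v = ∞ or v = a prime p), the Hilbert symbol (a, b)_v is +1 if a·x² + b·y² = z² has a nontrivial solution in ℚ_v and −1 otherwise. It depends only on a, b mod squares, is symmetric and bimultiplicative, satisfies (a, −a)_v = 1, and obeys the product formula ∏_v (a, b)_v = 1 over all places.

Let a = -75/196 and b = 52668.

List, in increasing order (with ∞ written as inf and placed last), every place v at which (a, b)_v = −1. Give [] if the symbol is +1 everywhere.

Mod squares: a ≡ -3, b ≡ 1463. Check v ∈ {∞, 2, 3, 5, 7, 11, 19}.
v=11: a=11^0·(≡10), b=11^1·(≡3) mod 11; (10|11)=-1, (3|11)=+1; (−1)^{0·1·5}·(-1)^1·(+1)^0 = -1.
v=3: a=3^1·(≡2), b=3^2·(≡2) mod 3; (2|3)=-1, (2|3)=-1; (−1)^{1·2·1}·(-1)^2·(-1)^1 = -1.
v=2: v_2(a)=-2, v_2(b)=2; units ≡ 5, 7 (mod 8); ε·ε+αω+βω = 0·1+-2·0+2·1 ≡ 0  ⇒  (a,b)_2 = +1.
v=19: a=19^0·(≡16), b=19^1·(≡17) mod 19; (16|19)=+1, (17|19)=+1; (−1)^{0·1·9}·(+1)^1·(+1)^0 = +1.
v=7: a=7^-2·(≡4), b=7^1·(≡6) mod 7; (4|7)=+1, (6|7)=-1; (−1)^{-2·1·3}·(+1)^1·(-1)^-2 = +1.
v=∞: -3 < 0 and 1463 > 0  ⇒  (a,b)_∞ = +1.
v=5: a=5^2·(≡2), b=5^0·(≡3) mod 5; (2|5)=-1, (3|5)=-1; (−1)^{2·0·2}·(-1)^0·(-1)^2 = +1.
|Ram(-3, 1463)| = 2, even; anisotropic at {3, 11}.

[3, 11]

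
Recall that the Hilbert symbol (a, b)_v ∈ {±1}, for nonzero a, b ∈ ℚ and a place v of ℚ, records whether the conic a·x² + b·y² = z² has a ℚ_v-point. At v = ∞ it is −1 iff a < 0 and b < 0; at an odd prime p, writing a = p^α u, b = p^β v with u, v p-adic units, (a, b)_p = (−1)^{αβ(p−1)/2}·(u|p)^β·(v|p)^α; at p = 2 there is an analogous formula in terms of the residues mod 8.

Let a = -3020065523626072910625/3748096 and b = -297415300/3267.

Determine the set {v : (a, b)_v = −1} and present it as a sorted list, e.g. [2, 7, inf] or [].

[3, 23, 29, inf]

(a, b) ≡ (-60697, -182091) mod (ℚ^×)²; places V = {2, 3, 5, 7, 11, 13, 23, 29, ∞}.
(a,b)_3: α=2, u≡2; β=-3, v≡2 (mod 3); (2|3)=-1, (2|3)=-1; sign (−1)^0·-1^-3·-1^2 = -1.
(a,b)_29: α=3, u≡6; β=1, v≡14 (mod 29); (6|29)=+1, (14|29)=-1; sign (−1)^0·+1^1·-1^3 = -1.
(a,b)_7: α=7, u≡2; β=3, v≡5 (mod 7); (2|7)=+1, (5|7)=-1; sign (−1)^1·+1^3·-1^7 = +1.
(a,b)_23: α=3, u≡4; β=1, v≡6 (mod 23); (4|23)=+1, (6|23)=+1; sign (−1)^1·+1^1·+1^3 = -1.
(a,b)_13: α=3, u≡2; β=1, v≡7 (mod 13); (2|13)=-1, (7|13)=-1; sign (−1)^0·-1^1·-1^3 = +1.
(a,b)_2: α=-8, β=2; u≡7, v≡5 (mod 8); ε(u)ε(v)=1·0, αω(v)=-8·1, βω(u)=2·0; sum ≡ 0  ⇒  +1.
(a,b)_∞: sgn(-60697)=−, sgn(-182091)=−, so -1.
(a,b)_5: α=4, u≡3; β=2, v≡4 (mod 5); (3|5)=-1, (4|5)=+1; sign (−1)^0·-1^2·+1^4 = +1.
(a,b)_11: α=-4, u≡4; β=-2, v≡1 (mod 11); (4|11)=+1, (1|11)=+1; sign (−1)^0·+1^-2·+1^-4 = +1.
Ram(-60697, -182091) = {3, 23, 29, ∞}; no ℚ_3-point on the conic.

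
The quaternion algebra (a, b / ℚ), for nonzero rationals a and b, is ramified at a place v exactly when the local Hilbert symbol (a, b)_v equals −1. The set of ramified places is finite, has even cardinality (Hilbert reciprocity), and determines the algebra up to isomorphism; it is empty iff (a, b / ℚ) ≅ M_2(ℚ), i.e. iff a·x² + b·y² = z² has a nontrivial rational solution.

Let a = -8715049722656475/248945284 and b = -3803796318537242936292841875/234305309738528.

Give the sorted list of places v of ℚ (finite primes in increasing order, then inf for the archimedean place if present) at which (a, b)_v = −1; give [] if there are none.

Mod squares: a ≡ -51, b ≡ -374. Check v ∈ {∞, 2, 3, 5, 7, 11, 17, 23, 31, 41}.
v=7: a=7^-6·(≡6), b=7^-12·(≡1) mod 7; (6|7)=-1, (1|7)=+1; (−1)^{-6·-12·3}·(-1)^-12·(+1)^-6 = +1.
v=31: a=31^2·(≡22), b=31^2·(≡15) mod 31; (22|31)=-1, (15|31)=-1; (−1)^{2·2·15}·(-1)^2·(-1)^2 = +1.
v=2: v_2(a)=-2, v_2(b)=-5; units ≡ 5, 5 (mod 8); ε·ε+αω+βω = 0·0+-2·1+-5·1 ≡ 1  ⇒  (a,b)_2 = -1.
v=17: a=17^3·(≡7), b=17^5·(≡11) mod 17; (7|17)=-1, (11|17)=-1; (−1)^{3·5·8}·(-1)^5·(-1)^3 = +1.
v=3: a=3^1·(≡1), b=3^4·(≡1) mod 3; (1|3)=+1, (1|3)=+1; (−1)^{1·4·1}·(+1)^4·(+1)^1 = +1.
v=∞: -51 < 0 and -374 < 0  ⇒  (a,b)_∞ = -1.
v=11: a=11^4·(≡4), b=11^7·(≡8) mod 11; (4|11)=+1, (8|11)=-1; (−1)^{4·7·5}·(+1)^7·(-1)^4 = +1.
v=5: a=5^2·(≡4), b=5^4·(≡1) mod 5; (4|5)=+1, (1|5)=+1; (−1)^{2·4·2}·(+1)^4·(+1)^2 = +1.
v=41: a=41^2·(≡10), b=41^4·(≡40) mod 41; (10|41)=+1, (40|41)=+1; (−1)^{2·4·20}·(+1)^4·(+1)^2 = +1.
v=23: a=23^-2·(≡4), b=23^-2·(≡14) mod 23; (4|23)=+1, (14|23)=-1; (−1)^{-2·-2·11}·(+1)^-2·(-1)^-2 = +1.
|Ram(-51, -374)| = 2, even; anisotropic at {2, ∞}.

[2, inf]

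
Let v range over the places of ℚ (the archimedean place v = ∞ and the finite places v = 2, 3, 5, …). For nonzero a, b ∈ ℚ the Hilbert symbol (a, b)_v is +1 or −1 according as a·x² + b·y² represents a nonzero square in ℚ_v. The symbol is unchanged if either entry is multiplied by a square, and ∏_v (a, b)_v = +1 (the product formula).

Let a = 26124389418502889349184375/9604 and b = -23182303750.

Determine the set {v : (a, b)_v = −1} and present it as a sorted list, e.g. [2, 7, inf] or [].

Mod squares: a ≡ 4255, b ≡ -27094. Check v ∈ {∞, 2, 5, 7, 13, 19, 23, 31, 37}.
v=7: a=7^-4·(≡3), b=7^0·(≡3) mod 7; (3|7)=-1, (3|7)=-1; (−1)^{-4·0·3}·(-1)^0·(-1)^-4 = +1.
v=37: a=37^5·(≡36), b=37^2·(≡3) mod 37; (36|37)=+1, (3|37)=+1; (−1)^{5·2·18}·(+1)^2·(+1)^5 = +1.
v=31: a=31^2·(≡4), b=31^1·(≡5) mod 31; (4|31)=+1, (5|31)=+1; (−1)^{2·1·15}·(+1)^1·(+1)^2 = +1.
v=∞: 4255 > 0 and -27094 < 0  ⇒  (a,b)_∞ = +1.
v=5: a=5^5·(≡1), b=5^4·(≡4) mod 5; (1|5)=+1, (4|5)=+1; (−1)^{5·4·2}·(+1)^4·(+1)^5 = +1.
v=2: v_2(a)=-2, v_2(b)=1; units ≡ 7, 5 (mod 8); ε·ε+αω+βω = 1·0+-2·1+1·0 ≡ 0  ⇒  (a,b)_2 = +1.
v=19: a=19^2·(≡15), b=19^1·(≡2) mod 19; (15|19)=-1, (2|19)=-1; (−1)^{2·1·9}·(-1)^1·(-1)^2 = -1.
v=13: a=13^4·(≡9), b=13^0·(≡5) mod 13; (9|13)=+1, (5|13)=-1; (−1)^{4·0·6}·(+1)^0·(-1)^4 = +1.
v=23: a=23^3·(≡6), b=23^1·(≡13) mod 23; (6|23)=+1, (13|23)=+1; (−1)^{3·1·11}·(+1)^1·(+1)^3 = -1.
(4255, -27094 / ℚ) ramifies at {19, 23}: a division algebra.

[19, 23]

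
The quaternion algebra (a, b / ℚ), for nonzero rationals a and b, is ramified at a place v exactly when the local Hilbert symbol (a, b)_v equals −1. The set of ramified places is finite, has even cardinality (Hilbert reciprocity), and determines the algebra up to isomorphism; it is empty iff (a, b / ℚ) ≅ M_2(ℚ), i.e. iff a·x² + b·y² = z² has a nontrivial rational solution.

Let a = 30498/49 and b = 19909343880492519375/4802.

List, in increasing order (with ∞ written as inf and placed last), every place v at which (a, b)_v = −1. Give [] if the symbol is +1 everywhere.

[3, 13, 41, 53]

Mod squares: a ≡ 30498, b ≡ 22090718. Check v ∈ {∞, 2, 3, 5, 7, 13, 17, 23, 41, 53}.
v=23: a=23^1·(≡5), b=23^1·(≡4) mod 23; (5|23)=-1, (4|23)=+1; (−1)^{1·1·11}·(-1)^1·(+1)^1 = +1.
v=13: a=13^1·(≡11), b=13^3·(≡1) mod 13; (11|13)=-1, (1|13)=+1; (−1)^{1·3·6}·(-1)^3·(+1)^1 = -1.
v=7: a=7^-2·(≡6), b=7^-4·(≡3) mod 7; (6|7)=-1, (3|7)=-1; (−1)^{-2·-4·3}·(-1)^-4·(-1)^-2 = +1.
v=∞: 30498 > 0 and 22090718 > 0  ⇒  (a,b)_∞ = +1.
v=3: a=3^1·(≡2), b=3^10·(≡2) mod 3; (2|3)=-1, (2|3)=-1; (−1)^{1·10·1}·(-1)^10·(-1)^1 = -1.
v=41: a=41^0·(≡30), b=41^1·(≡13) mod 41; (30|41)=-1, (13|41)=-1; (−1)^{0·1·20}·(-1)^1·(-1)^0 = -1.
v=2: v_2(a)=1, v_2(b)=-1; units ≡ 1, 7 (mod 8); ε·ε+αω+βω = 0·1+1·0+-1·0 ≡ 0  ⇒  (a,b)_2 = +1.
v=5: a=5^0·(≡2), b=5^4·(≡3) mod 5; (2|5)=-1, (3|5)=-1; (−1)^{0·4·2}·(-1)^4·(-1)^0 = +1.
v=17: a=17^1·(≡4), b=17^3·(≡16) mod 17; (4|17)=+1, (16|17)=+1; (−1)^{1·3·8}·(+1)^3·(+1)^1 = +1.
v=53: a=53^0·(≡34), b=53^1·(≡12) mod 53; (34|53)=-1, (12|53)=-1; (−1)^{0·1·26}·(-1)^1·(-1)^0 = -1.
|Ram(30498, 22090718)| = 4, even; anisotropic at {3, 13, 41, 53}.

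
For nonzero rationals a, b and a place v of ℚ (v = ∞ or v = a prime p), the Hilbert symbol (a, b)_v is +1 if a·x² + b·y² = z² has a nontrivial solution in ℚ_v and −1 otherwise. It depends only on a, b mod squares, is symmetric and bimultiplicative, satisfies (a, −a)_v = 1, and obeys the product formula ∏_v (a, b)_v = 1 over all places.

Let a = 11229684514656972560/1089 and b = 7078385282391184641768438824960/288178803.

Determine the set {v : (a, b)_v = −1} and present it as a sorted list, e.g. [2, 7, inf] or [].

(a, b) ≡ (185, 697645545) mod (ℚ^×)²; places V = {2, 3, 5, 7, 11, 23, 31, 37, 41, 43, ∞}.
(a,b)_31: α=2, u≡6; β=1, v≡20 (mod 31); (6|31)=-1, (20|31)=+1; sign (−1)^0·-1^1·+1^2 = -1.
(a,b)_37: α=1, u≡32; β=1, v≡4 (mod 37); (32|37)=-1, (4|37)=+1; sign (−1)^0·-1^1·+1^1 = -1.
(a,b)_23: α=2, u≡13; β=3, v≡22 (mod 23); (13|23)=+1, (22|23)=-1; sign (−1)^0·+1^3·-1^2 = +1.
(a,b)_7: α=4, u≡5; β=10, v≡1 (mod 7); (5|7)=-1, (1|7)=+1; sign (−1)^0·-1^10·+1^4 = +1.
(a,b)_43: α=2, u≡21; β=3, v≡18 (mod 43); (21|43)=+1, (18|43)=-1; sign (−1)^0·+1^3·-1^2 = +1.
(a,b)_5: α=1, u≡3; β=1, v≡4 (mod 5); (3|5)=-1, (4|5)=+1; sign (−1)^0·-1^1·+1^1 = -1.
(a,b)_11: α=-2, u≡1; β=-4, v≡1 (mod 11); (1|11)=+1, (1|11)=+1; sign (−1)^0·+1^-4·+1^-2 = +1.
(a,b)_∞: sgn(185)=+, sgn(697645545)=+, so +1.
(a,b)_2: α=4, β=16; u≡1, v≡1 (mod 8); ε(u)ε(v)=0·0, αω(v)=4·0, βω(u)=16·0; sum ≡ 0  ⇒  +1.
(a,b)_3: α=-2, u≡2; β=-9, v≡2 (mod 3); (2|3)=-1, (2|3)=-1; sign (−1)^0·-1^-9·-1^-2 = -1.
(a,b)_41: α=2, u≡33; β=3, v≡29 (mod 41); (33|41)=+1, (29|41)=-1; sign (−1)^0·+1^3·-1^2 = +1.
Ram(185, 697645545) = {3, 5, 31, 37}; no ℚ_3-point on the conic.

[3, 5, 31, 37]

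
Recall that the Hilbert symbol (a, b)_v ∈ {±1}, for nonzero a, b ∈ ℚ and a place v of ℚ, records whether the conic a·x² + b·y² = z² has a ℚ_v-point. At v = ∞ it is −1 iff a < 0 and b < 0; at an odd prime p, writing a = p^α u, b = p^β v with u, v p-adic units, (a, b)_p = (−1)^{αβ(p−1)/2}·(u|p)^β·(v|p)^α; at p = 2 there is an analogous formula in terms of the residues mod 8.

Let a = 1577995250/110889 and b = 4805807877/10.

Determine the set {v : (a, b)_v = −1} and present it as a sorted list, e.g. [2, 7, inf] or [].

(a, b) ≡ (2210, 130) mod (ℚ^×)²; places V = {2, 3, 5, 13, 17, 29, 37, ∞}.
(a,b)_29: α=0, u≡7; β=2, v≡15 (mod 29); (7|29)=+1, (15|29)=-1; sign (−1)^0·+1^2·-1^0 = +1.
(a,b)_37: α=-2, u≡12; β=0, v≡31 (mod 37); (12|37)=+1, (31|37)=-1; sign (−1)^0·+1^0·-1^-2 = +1.
(a,b)_3: α=-4, u≡2; β=2, v≡1 (mod 3); (2|3)=-1, (1|3)=+1; sign (−1)^0·-1^2·+1^-4 = +1.
(a,b)_2: α=1, β=-1; u≡1, v≡1 (mod 8); ε(u)ε(v)=0·0, αω(v)=1·0, βω(u)=-1·0; sum ≡ 0  ⇒  +1.
(a,b)_17: α=1, u≡7; β=2, v≡5 (mod 17); (7|17)=-1, (5|17)=-1; sign (−1)^0·-1^2·-1^1 = -1.
(a,b)_13: α=5, u≡1; β=3, v≡10 (mod 13); (1|13)=+1, (10|13)=+1; sign (−1)^0·+1^3·+1^5 = +1.
(a,b)_∞: sgn(2210)=+, sgn(130)=+, so +1.
(a,b)_5: α=3, u≡3; β=-1, v≡1 (mod 5); (3|5)=-1, (1|5)=+1; sign (−1)^0·-1^-1·+1^3 = -1.
(2210, 130 / ℚ) ramifies at {5, 17}: a division algebra.

[5, 17]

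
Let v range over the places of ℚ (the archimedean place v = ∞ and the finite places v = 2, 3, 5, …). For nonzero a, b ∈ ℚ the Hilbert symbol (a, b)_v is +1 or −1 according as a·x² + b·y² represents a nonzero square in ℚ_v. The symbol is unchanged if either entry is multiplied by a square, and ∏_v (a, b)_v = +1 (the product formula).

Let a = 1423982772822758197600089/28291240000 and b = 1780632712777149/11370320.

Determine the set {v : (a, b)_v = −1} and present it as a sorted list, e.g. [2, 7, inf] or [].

[3, 17]

(a, b) ≡ (561, 6545) mod (ℚ^×)²; places V = {2, 3, 5, 7, 11, 13, 17, 29, ∞}.
(a,b)_11: α=9, u≡2; β=5, v≡3 (mod 11); (2|11)=-1, (3|11)=+1; sign (−1)^1·-1^5·+1^9 = +1.
(a,b)_29: α=-4, u≡8; β=-2, v≡6 (mod 29); (8|29)=-1, (6|29)=+1; sign (−1)^0·-1^-2·+1^-4 = +1.
(a,b)_7: α=4, u≡2; β=3, v≡1 (mod 7); (2|7)=+1, (1|7)=+1; sign (−1)^0·+1^3·+1^4 = +1.
(a,b)_3: α=11, u≡1; β=8, v≡2 (mod 3); (1|3)=+1, (2|3)=-1; sign (−1)^0·+1^8·-1^11 = -1.
(a,b)_2: α=-6, β=-4; u≡1, v≡1 (mod 8); ε(u)ε(v)=0·0, αω(v)=-6·0, βω(u)=-4·0; sum ≡ 0  ⇒  +1.
(a,b)_∞: sgn(561)=+, sgn(6545)=+, so +1.
(a,b)_5: α=-4, u≡1; β=-1, v≡1 (mod 5); (1|5)=+1, (1|5)=+1; sign (−1)^0·+1^-1·+1^-4 = +1.
(a,b)_17: α=5, u≡8; β=3, v≡12 (mod 17); (8|17)=+1, (12|17)=-1; sign (−1)^0·+1^3·-1^5 = -1.
(a,b)_13: α=0, u≡11; β=-2, v≡2 (mod 13); (11|13)=-1, (2|13)=-1; sign (−1)^0·-1^-2·-1^0 = +1.
Ram(561, 6545) = {3, 17}; no ℚ_3-point on the conic.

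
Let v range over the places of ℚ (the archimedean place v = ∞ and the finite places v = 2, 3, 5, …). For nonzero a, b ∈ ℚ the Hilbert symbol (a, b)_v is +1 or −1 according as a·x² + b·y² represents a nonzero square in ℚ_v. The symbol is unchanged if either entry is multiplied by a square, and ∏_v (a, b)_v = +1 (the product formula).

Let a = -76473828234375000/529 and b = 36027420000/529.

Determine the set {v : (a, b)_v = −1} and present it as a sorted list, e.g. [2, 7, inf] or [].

(a, b) ≡ (-6630, 21318) mod (ℚ^×)²; places V = {2, 3, 5, 11, 13, 17, 19, 23, ∞}.
(a,b)_13: α=3, u≡3; β=2, v≡8 (mod 13); (3|13)=+1, (8|13)=-1; sign (−1)^0·+1^2·-1^3 = -1.
(a,b)_23: α=-2, u≡17; β=-2, v≡5 (mod 23); (17|23)=-1, (5|23)=-1; sign (−1)^0·-1^-2·-1^-2 = +1.
(a,b)_∞: sgn(-6630)=−, sgn(21318)=+, so +1.
(a,b)_5: α=9, u≡1; β=4, v≡3 (mod 5); (1|5)=+1, (3|5)=-1; sign (−1)^0·+1^4·-1^9 = -1.
(a,b)_19: α=2, u≡5; β=1, v≡4 (mod 19); (5|19)=+1, (4|19)=+1; sign (−1)^0·+1^1·+1^2 = +1.
(a,b)_11: α=2, u≡1; β=1, v≡8 (mod 11); (1|11)=+1, (8|11)=-1; sign (−1)^0·+1^1·-1^2 = +1.
(a,b)_17: α=1, u≡16; β=1, v≡8 (mod 17); (16|17)=+1, (8|17)=+1; sign (−1)^0·+1^1·+1^1 = +1.
(a,b)_3: α=1, u≡1; β=1, v≡2 (mod 3); (1|3)=+1, (2|3)=-1; sign (−1)^1·+1^1·-1^1 = +1.
(a,b)_2: α=3, β=5; u≡5, v≡3 (mod 8); ε(u)ε(v)=0·1, αω(v)=3·1, βω(u)=5·1; sum ≡ 0  ⇒  +1.
|Ram(-6630, 21318)| = 2, even; anisotropic at {5, 13}.

[5, 13]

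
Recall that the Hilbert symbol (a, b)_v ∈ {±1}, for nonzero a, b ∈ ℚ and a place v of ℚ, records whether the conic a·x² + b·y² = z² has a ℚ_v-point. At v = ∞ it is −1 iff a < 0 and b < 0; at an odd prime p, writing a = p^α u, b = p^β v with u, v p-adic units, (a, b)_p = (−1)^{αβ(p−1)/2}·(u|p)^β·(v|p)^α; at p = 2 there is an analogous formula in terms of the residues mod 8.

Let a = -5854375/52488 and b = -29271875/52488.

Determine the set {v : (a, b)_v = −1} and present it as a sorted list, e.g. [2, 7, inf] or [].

[2, 17, 19, inf]

(a, b) ≡ (-18734, -93670) mod (ℚ^×)²; places V = {2, 3, 5, 17, 19, 29, ∞}.
(a,b)_3: α=-8, u≡1; β=-8, v≡2 (mod 3); (1|3)=+1, (2|3)=-1; sign (−1)^0·+1^-8·-1^-8 = +1.
(a,b)_19: α=1, u≡15; β=1, v≡18 (mod 19); (15|19)=-1, (18|19)=-1; sign (−1)^1·-1^1·-1^1 = -1.
(a,b)_5: α=4, u≡1; β=5, v≡1 (mod 5); (1|5)=+1, (1|5)=+1; sign (−1)^0·+1^5·+1^4 = +1.
(a,b)_2: α=-3, β=-3; u≡1, v≡5 (mod 8); ε(u)ε(v)=0·0, αω(v)=-3·1, βω(u)=-3·0; sum ≡ 1  ⇒  -1.
(a,b)_17: α=1, u≡5; β=1, v≡8 (mod 17); (5|17)=-1, (8|17)=+1; sign (−1)^0·-1^1·+1^1 = -1.
(a,b)_29: α=1, u≡3; β=1, v≡15 (mod 29); (3|29)=-1, (15|29)=-1; sign (−1)^0·-1^1·-1^1 = +1.
(a,b)_∞: sgn(-18734)=−, sgn(-93670)=−, so -1.
(-18734, -93670 / ℚ) ramifies at {2, 17, 19, ∞}: a division algebra.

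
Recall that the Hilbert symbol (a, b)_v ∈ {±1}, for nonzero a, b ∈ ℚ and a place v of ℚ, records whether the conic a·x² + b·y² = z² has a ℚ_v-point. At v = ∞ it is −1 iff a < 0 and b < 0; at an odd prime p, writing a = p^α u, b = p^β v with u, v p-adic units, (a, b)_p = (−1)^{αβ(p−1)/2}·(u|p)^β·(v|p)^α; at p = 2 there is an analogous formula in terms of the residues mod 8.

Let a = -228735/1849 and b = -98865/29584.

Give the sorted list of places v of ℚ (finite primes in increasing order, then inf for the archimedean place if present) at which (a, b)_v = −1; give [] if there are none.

(a, b) ≡ (-25415, -65) mod (ℚ^×)²; places V = {2, 3, 5, 13, 17, 23, 43, ∞}.
(a,b)_17: α=1, u≡2; β=0, v≡6 (mod 17); (2|17)=+1, (6|17)=-1; sign (−1)^0·+1^0·-1^1 = -1.
(a,b)_∞: sgn(-25415)=−, sgn(-65)=−, so -1.
(a,b)_5: α=1, u≡2; β=1, v≡3 (mod 5); (2|5)=-1, (3|5)=-1; sign (−1)^0·-1^1·-1^1 = +1.
(a,b)_2: α=0, β=-4; u≡1, v≡7 (mod 8); ε(u)ε(v)=0·1, αω(v)=0·0, βω(u)=-4·0; sum ≡ 0  ⇒  +1.
(a,b)_43: α=-2, u≡25; β=-2, v≡21 (mod 43); (25|43)=+1, (21|43)=+1; sign (−1)^0·+1^-2·+1^-2 = +1.
(a,b)_23: α=1, u≡22; β=0, v≡2 (mod 23); (22|23)=-1, (2|23)=+1; sign (−1)^0·-1^0·+1^1 = +1.
(a,b)_13: α=1, u≡11; β=3, v≡8 (mod 13); (11|13)=-1, (8|13)=-1; sign (−1)^0·-1^3·-1^1 = +1.
(a,b)_3: α=2, u≡1; β=2, v≡1 (mod 3); (1|3)=+1, (1|3)=+1; sign (−1)^0·+1^2·+1^2 = +1.
(-25415, -65 / ℚ) ramifies at {17, ∞}: a division algebra.

[17, inf]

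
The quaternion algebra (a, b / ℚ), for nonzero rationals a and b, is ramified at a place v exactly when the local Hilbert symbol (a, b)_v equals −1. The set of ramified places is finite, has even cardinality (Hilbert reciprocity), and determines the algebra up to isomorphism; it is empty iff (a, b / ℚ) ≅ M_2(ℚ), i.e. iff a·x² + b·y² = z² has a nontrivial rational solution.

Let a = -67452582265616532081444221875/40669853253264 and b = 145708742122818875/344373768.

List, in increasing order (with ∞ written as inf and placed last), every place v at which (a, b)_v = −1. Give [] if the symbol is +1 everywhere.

Mod squares: a ≡ -595, b ≡ 24310. Check v ∈ {∞, 2, 3, 5, 7, 11, 13, 17, 23}.
v=2: v_2(a)=-4, v_2(b)=-3; units ≡ 5, 3 (mod 8); ε·ε+αω+βω = 0·1+-4·1+-3·1 ≡ 1  ⇒  (a,b)_2 = -1.
v=∞: -595 < 0 and 24310 > 0  ⇒  (a,b)_∞ = +1.
v=5: a=5^5·(≡1), b=5^3·(≡2) mod 5; (1|5)=+1, (2|5)=-1; (−1)^{5·3·2}·(+1)^3·(-1)^5 = -1.
v=17: a=17^5·(≡4), b=17^3·(≡1) mod 17; (4|17)=+1, (1|17)=+1; (−1)^{5·3·8}·(+1)^3·(+1)^5 = +1.
v=3: a=3^-26·(≡2), b=3^-16·(≡1) mod 3; (2|3)=-1, (1|3)=+1; (−1)^{-26·-16·1}·(-1)^-16·(+1)^-26 = +1.
v=7: a=7^3·(≡5), b=7^2·(≡3) mod 7; (5|7)=-1, (3|7)=-1; (−1)^{3·2·3}·(-1)^2·(-1)^3 = -1.
v=13: a=13^2·(≡3), b=13^1·(≡2) mod 13; (3|13)=+1, (2|13)=-1; (−1)^{2·1·6}·(+1)^1·(-1)^2 = +1.
v=11: a=11^6·(≡2), b=11^3·(≡8) mod 11; (2|11)=-1, (8|11)=-1; (−1)^{6·3·5}·(-1)^3·(-1)^6 = -1.
v=23: a=23^6·(≡16), b=23^4·(≡15) mod 23; (16|23)=+1, (15|23)=-1; (−1)^{6·4·11}·(+1)^4·(-1)^6 = +1.
(-595, 24310 / ℚ) ramifies at {2, 5, 7, 11}: a division algebra.

[2, 5, 7, 11]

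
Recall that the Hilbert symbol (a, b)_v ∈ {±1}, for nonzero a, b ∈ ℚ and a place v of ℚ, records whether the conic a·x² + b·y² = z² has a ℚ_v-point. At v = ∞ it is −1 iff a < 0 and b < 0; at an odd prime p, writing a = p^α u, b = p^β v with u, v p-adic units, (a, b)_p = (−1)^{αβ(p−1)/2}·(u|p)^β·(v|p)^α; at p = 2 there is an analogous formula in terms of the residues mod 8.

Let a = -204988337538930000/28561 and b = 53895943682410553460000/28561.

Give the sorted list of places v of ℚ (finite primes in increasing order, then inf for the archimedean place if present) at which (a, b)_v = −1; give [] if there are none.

[2, 3, 17, 41]

Mod squares: a ≡ -20539893, b ≡ 427794. Check v ∈ {∞, 2, 3, 5, 11, 13, 17, 19, 37, 41, 47}.
v=37: a=37^2·(≡3), b=37^3·(≡31) mod 37; (3|37)=+1, (31|37)=-1; (−1)^{2·3·18}·(+1)^3·(-1)^2 = +1.
v=∞: -20539893 < 0 and 427794 > 0  ⇒  (a,b)_∞ = +1.
v=17: a=17^1·(≡3), b=17^2·(≡12) mod 17; (3|17)=-1, (12|17)=-1; (−1)^{1·2·8}·(-1)^2·(-1)^1 = -1.
v=19: a=19^1·(≡15), b=19^2·(≡5) mod 19; (15|19)=-1, (5|19)=+1; (−1)^{1·2·9}·(-1)^2·(+1)^1 = +1.
v=13: a=13^-4·(≡10), b=13^-4·(≡4) mod 13; (10|13)=+1, (4|13)=+1; (−1)^{-4·-4·6}·(+1)^-4·(+1)^-4 = +1.
v=41: a=41^1·(≡30), b=41^1·(≡2) mod 41; (30|41)=-1, (2|41)=+1; (−1)^{1·1·20}·(-1)^1·(+1)^1 = -1.
v=3: a=3^7·(≡2), b=3^7·(≡2) mod 3; (2|3)=-1, (2|3)=-1; (−1)^{7·7·1}·(-1)^7·(-1)^7 = -1.
v=11: a=11^1·(≡5), b=11^2·(≡5) mod 11; (5|11)=+1, (5|11)=+1; (−1)^{1·2·5}·(+1)^2·(+1)^1 = +1.
v=47: a=47^1·(≡9), b=47^1·(≡11) mod 47; (9|47)=+1, (11|47)=-1; (−1)^{1·1·23}·(+1)^1·(-1)^1 = +1.
v=2: v_2(a)=4, v_2(b)=5; units ≡ 3, 1 (mod 8); ε·ε+αω+βω = 1·0+4·0+5·1 ≡ 1  ⇒  (a,b)_2 = -1.
v=5: a=5^4·(≡2), b=5^4·(≡1) mod 5; (2|5)=-1, (1|5)=+1; (−1)^{4·4·2}·(-1)^4·(+1)^4 = +1.
Ram(-20539893, 427794) = {2, 3, 17, 41}; no ℚ_2-point on the conic.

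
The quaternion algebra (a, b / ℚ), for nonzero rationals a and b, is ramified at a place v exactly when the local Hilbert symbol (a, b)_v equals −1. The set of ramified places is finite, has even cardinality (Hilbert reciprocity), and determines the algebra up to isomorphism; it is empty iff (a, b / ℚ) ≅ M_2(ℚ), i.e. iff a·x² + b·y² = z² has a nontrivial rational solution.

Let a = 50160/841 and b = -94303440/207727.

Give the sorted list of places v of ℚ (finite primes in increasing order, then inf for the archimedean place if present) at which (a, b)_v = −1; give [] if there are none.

Mod squares: a ≡ 3135, b ≡ -40755. Check v ∈ {∞, 2, 3, 5, 7, 11, 13, 19, 29}.
v=11: a=11^1·(≡10), b=11^1·(≡10) mod 11; (10|11)=-1, (10|11)=-1; (−1)^{1·1·5}·(-1)^1·(-1)^1 = -1.
v=3: a=3^1·(≡1), b=3^7·(≡2) mod 3; (1|3)=+1, (2|3)=-1; (−1)^{1·7·1}·(+1)^7·(-1)^1 = +1.
v=2: v_2(a)=4, v_2(b)=4; units ≡ 7, 5 (mod 8); ε·ε+αω+βω = 1·0+4·1+4·0 ≡ 0  ⇒  (a,b)_2 = +1.
v=7: a=7^0·(≡5), b=7^2·(≡3) mod 7; (5|7)=-1, (3|7)=-1; (−1)^{0·2·3}·(-1)^2·(-1)^0 = +1.
v=5: a=5^1·(≡2), b=5^1·(≡1) mod 5; (2|5)=-1, (1|5)=+1; (−1)^{1·1·2}·(-1)^1·(+1)^1 = -1.
v=13: a=13^0·(≡5), b=13^-1·(≡8) mod 13; (5|13)=-1, (8|13)=-1; (−1)^{0·-1·6}·(-1)^-1·(-1)^0 = -1.
v=∞: 3135 > 0 and -40755 < 0  ⇒  (a,b)_∞ = +1.
v=29: a=29^-2·(≡19), b=29^-2·(≡14) mod 29; (19|29)=-1, (14|29)=-1; (−1)^{-2·-2·14}·(-1)^-2·(-1)^-2 = +1.
v=19: a=19^1·(≡15), b=19^-1·(≡12) mod 19; (15|19)=-1, (12|19)=-1; (−1)^{1·-1·9}·(-1)^-1·(-1)^1 = -1.
Ram(3135, -40755) = {5, 11, 13, 19}; no ℚ_5-point on the conic.

[5, 11, 13, 19]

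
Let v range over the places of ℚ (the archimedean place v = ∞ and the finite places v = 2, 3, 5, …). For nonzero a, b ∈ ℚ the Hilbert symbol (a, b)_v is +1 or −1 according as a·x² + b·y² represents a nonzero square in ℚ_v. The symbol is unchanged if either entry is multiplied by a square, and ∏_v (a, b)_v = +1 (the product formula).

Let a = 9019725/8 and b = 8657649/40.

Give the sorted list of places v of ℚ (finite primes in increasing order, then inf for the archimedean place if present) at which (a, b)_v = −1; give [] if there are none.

(a, b) ≡ (858, 10010) mod (ℚ^×)²; places V = {2, 3, 5, 7, 11, 13, 29, 31, ∞}.
(a,b)_2: α=-3, β=-3; u≡5, v≡5 (mod 8); ε(u)ε(v)=0·0, αω(v)=-3·1, βω(u)=-3·1; sum ≡ 0  ⇒  +1.
(a,b)_13: α=1, u≡10; β=1, v≡9 (mod 13); (10|13)=+1, (9|13)=+1; sign (−1)^0·+1^1·+1^1 = +1.
(a,b)_7: α=0, u≡1; β=1, v≡1 (mod 7); (1|7)=+1, (1|7)=+1; sign (−1)^0·+1^1·+1^0 = +1.
(a,b)_31: α=0, u≡15; β=2, v≡9 (mod 31); (15|31)=-1, (9|31)=+1; sign (−1)^0·-1^2·+1^0 = +1.
(a,b)_5: α=2, u≡3; β=-1, v≡3 (mod 5); (3|5)=-1, (3|5)=-1; sign (−1)^0·-1^-1·-1^2 = -1.
(a,b)_∞: sgn(858)=+, sgn(10010)=+, so +1.
(a,b)_29: α=2, u≡3; β=0, v≡28 (mod 29); (3|29)=-1, (28|29)=+1; sign (−1)^0·-1^0·+1^2 = +1.
(a,b)_11: α=1, u≡3; β=1, v≡6 (mod 11); (3|11)=+1, (6|11)=-1; sign (−1)^1·+1^1·-1^1 = +1.
(a,b)_3: α=1, u≡1; β=2, v≡2 (mod 3); (1|3)=+1, (2|3)=-1; sign (−1)^0·+1^2·-1^1 = -1.
(858, 10010 / ℚ) ramifies at {3, 5}: a division algebra.

[3, 5]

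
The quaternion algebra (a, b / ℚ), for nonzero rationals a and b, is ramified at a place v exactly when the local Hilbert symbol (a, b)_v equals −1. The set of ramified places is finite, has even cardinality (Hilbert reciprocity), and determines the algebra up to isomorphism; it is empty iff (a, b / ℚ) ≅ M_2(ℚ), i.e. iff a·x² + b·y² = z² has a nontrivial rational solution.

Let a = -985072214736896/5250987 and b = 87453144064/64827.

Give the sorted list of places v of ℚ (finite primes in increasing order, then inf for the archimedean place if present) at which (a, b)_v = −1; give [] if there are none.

Mod squares: a ≡ -12597, b ≡ 138567. Check v ∈ {∞, 2, 3, 7, 11, 13, 17, 19, 43}.
v=17: a=17^1·(≡3), b=17^1·(≡8) mod 17; (3|17)=-1, (8|17)=+1; (−1)^{1·1·8}·(-1)^1·(+1)^1 = -1.
v=7: a=7^-4·(≡5), b=7^-4·(≡1) mod 7; (5|7)=-1, (1|7)=+1; (−1)^{-4·-4·3}·(-1)^-4·(+1)^-4 = +1.
v=11: a=11^2·(≡5), b=11^1·(≡2) mod 11; (5|11)=+1, (2|11)=-1; (−1)^{2·1·5}·(+1)^1·(-1)^2 = +1.
v=43: a=43^2·(≡26), b=43^2·(≡21) mod 43; (26|43)=-1, (21|43)=+1; (−1)^{2·2·21}·(-1)^2·(+1)^2 = +1.
v=∞: -12597 < 0 and 138567 > 0  ⇒  (a,b)_∞ = +1.
v=2: v_2(a)=20, v_2(b)=10; units ≡ 3, 7 (mod 8); ε·ε+αω+βω = 1·1+20·0+10·1 ≡ 1  ⇒  (a,b)_2 = -1.
v=19: a=19^1·(≡8), b=19^1·(≡7) mod 19; (8|19)=-1, (7|19)=+1; (−1)^{1·1·9}·(-1)^1·(+1)^1 = +1.
v=3: a=3^-7·(≡1), b=3^-3·(≡1) mod 3; (1|3)=+1, (1|3)=+1; (−1)^{-7·-3·1}·(+1)^-3·(+1)^-7 = -1.
v=13: a=13^1·(≡8), b=13^1·(≡9) mod 13; (8|13)=-1, (9|13)=+1; (−1)^{1·1·6}·(-1)^1·(+1)^1 = -1.
Ram(-12597, 138567) = {2, 3, 13, 17}; no ℚ_2-point on the conic.

[2, 3, 13, 17]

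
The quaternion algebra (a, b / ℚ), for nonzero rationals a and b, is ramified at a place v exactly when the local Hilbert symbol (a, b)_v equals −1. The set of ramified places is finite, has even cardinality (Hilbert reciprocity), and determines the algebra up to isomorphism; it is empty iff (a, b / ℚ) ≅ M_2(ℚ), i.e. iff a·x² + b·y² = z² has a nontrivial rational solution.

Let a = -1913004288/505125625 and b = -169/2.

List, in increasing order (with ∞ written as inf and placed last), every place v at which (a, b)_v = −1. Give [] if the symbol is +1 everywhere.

Mod squares: a ≡ -17, b ≡ -2. Check v ∈ {∞, 2, 3, 5, 13, 17, 29, 31}.
v=2: v_2(a)=8, v_2(b)=-1; units ≡ 7, 7 (mod 8); ε·ε+αω+βω = 1·1+8·0+-1·0 ≡ 1  ⇒  (a,b)_2 = -1.
v=∞: -17 < 0 and -2 < 0  ⇒  (a,b)_∞ = -1.
v=29: a=29^-2·(≡14), b=29^0·(≡17) mod 29; (14|29)=-1, (17|29)=-1; (−1)^{-2·0·14}·(-1)^0·(-1)^-2 = +1.
v=3: a=3^2·(≡1), b=3^0·(≡1) mod 3; (1|3)=+1, (1|3)=+1; (−1)^{2·0·1}·(+1)^0·(+1)^2 = +1.
v=31: a=31^-2·(≡19), b=31^0·(≡24) mod 31; (19|31)=+1, (24|31)=-1; (−1)^{-2·0·15}·(+1)^0·(-1)^-2 = +1.
v=5: a=5^-4·(≡2), b=5^0·(≡3) mod 5; (2|5)=-1, (3|5)=-1; (−1)^{-4·0·2}·(-1)^0·(-1)^-4 = +1.
v=13: a=13^2·(≡4), b=13^2·(≡6) mod 13; (4|13)=+1, (6|13)=-1; (−1)^{2·2·6}·(+1)^2·(-1)^2 = +1.
v=17: a=17^3·(≡9), b=17^0·(≡9) mod 17; (9|17)=+1, (9|17)=+1; (−1)^{3·0·8}·(+1)^0·(+1)^3 = +1.
(-17, -2 / ℚ) ramifies at {2, ∞}: a division algebra.

[2, inf]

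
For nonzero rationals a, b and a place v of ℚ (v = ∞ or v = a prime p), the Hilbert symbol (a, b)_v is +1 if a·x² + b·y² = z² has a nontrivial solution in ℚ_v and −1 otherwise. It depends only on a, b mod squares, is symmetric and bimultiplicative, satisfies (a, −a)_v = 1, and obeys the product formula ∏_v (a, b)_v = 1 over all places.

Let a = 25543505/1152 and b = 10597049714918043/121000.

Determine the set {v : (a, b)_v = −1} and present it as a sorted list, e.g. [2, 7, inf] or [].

(a, b) ≡ (302290, 301138030) mod (ℚ^×)²; places V = {2, 3, 5, 11, 13, 19, 29, 31, 37, 41, 43, ∞}.
(a,b)_31: α=0, u≡25; β=1, v≡2 (mod 31); (25|31)=+1, (2|31)=+1; sign (−1)^0·+1^1·+1^0 = +1.
(a,b)_5: α=1, u≡3; β=-3, v≡1 (mod 5); (3|5)=-1, (1|5)=+1; sign (−1)^0·-1^-3·+1^1 = -1.
(a,b)_41: α=0, u≡34; β=1, v≡33 (mod 41); (34|41)=-1, (33|41)=+1; sign (−1)^0·-1^1·+1^0 = -1.
(a,b)_29: α=0, u≡9; β=1, v≡15 (mod 29); (9|29)=+1, (15|29)=-1; sign (−1)^0·+1^1·-1^0 = +1.
(a,b)_43: α=1, u≡25; β=1, v≡6 (mod 43); (25|43)=+1, (6|43)=+1; sign (−1)^1·+1^1·+1^1 = -1.
(a,b)_19: α=1, u≡1; β=1, v≡6 (mod 19); (1|19)=+1, (6|19)=+1; sign (−1)^1·+1^1·+1^1 = -1.
(a,b)_∞: sgn(302290)=+, sgn(301138030)=+, so +1.
(a,b)_11: α=0, u≡8; β=-2, v≡8 (mod 11); (8|11)=-1, (8|11)=-1; sign (−1)^0·-1^-2·-1^0 = +1.
(a,b)_37: α=1, u≡26; β=2, v≡21 (mod 37); (26|37)=+1, (21|37)=+1; sign (−1)^0·+1^2·+1^1 = +1.
(a,b)_13: α=2, u≡9; β=4, v≡7 (mod 13); (9|13)=+1, (7|13)=-1; sign (−1)^0·+1^4·-1^2 = +1.
(a,b)_2: α=-7, β=-3; u≡1, v≡7 (mod 8); ε(u)ε(v)=0·1, αω(v)=-7·0, βω(u)=-3·0; sum ≡ 0  ⇒  +1.
(a,b)_3: α=-2, u≡1; β=2, v≡1 (mod 3); (1|3)=+1, (1|3)=+1; sign (−1)^0·+1^2·+1^-2 = +1.
Ram(302290, 301138030) = {5, 19, 41, 43}; no ℚ_5-point on the conic.

[5, 19, 41, 43]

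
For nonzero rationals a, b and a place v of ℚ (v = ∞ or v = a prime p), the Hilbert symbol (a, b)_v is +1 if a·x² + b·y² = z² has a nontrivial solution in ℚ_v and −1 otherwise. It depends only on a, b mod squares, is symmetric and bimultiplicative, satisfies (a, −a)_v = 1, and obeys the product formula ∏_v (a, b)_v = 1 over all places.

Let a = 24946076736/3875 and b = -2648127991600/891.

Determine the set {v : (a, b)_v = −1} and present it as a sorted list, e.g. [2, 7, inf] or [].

[2, 17, 37, 41]

(a, b) ≡ (1023155, -8794049) mod (ℚ^×)²; places V = {2, 3, 5, 7, 11, 13, 17, 23, 31, 37, 41, ∞}.
(a,b)_17: α=0, u≡7; β=1, v≡9 (mod 17); (7|17)=-1, (9|17)=+1; sign (−1)^0·-1^1·+1^0 = -1.
(a,b)_∞: sgn(1023155)=+, sgn(-8794049)=−, so +1.
(a,b)_41: α=1, u≡29; β=1, v≡33 (mod 41); (29|41)=-1, (33|41)=+1; sign (−1)^0·-1^1·+1^1 = -1.
(a,b)_11: α=0, u≡3; β=-1, v≡2 (mod 11); (3|11)=+1, (2|11)=-1; sign (−1)^0·+1^-1·-1^0 = +1.
(a,b)_7: α=1, u≡5; β=2, v≡2 (mod 7); (5|7)=-1, (2|7)=+1; sign (−1)^0·-1^2·+1^1 = +1.
(a,b)_2: α=6, β=4; u≡3, v≡7 (mod 8); ε(u)ε(v)=1·1, αω(v)=6·0, βω(u)=4·1; sum ≡ 1  ⇒  -1.
(a,b)_3: α=10, u≡2; β=-4, v≡1 (mod 3); (2|3)=-1, (1|3)=+1; sign (−1)^0·-1^-4·+1^10 = +1.
(a,b)_31: α=-1, u≡24; β=1, v≡20 (mod 31); (24|31)=-1, (20|31)=+1; sign (−1)^1·-1^1·+1^-1 = +1.
(a,b)_23: α=1, u≡6; β=0, v≡3 (mod 23); (6|23)=+1, (3|23)=+1; sign (−1)^0·+1^0·+1^1 = +1.
(a,b)_37: α=0, u≡29; β=1, v≡4 (mod 37); (29|37)=-1, (4|37)=+1; sign (−1)^0·-1^1·+1^0 = -1.
(a,b)_5: α=-3, u≡1; β=2, v≡1 (mod 5); (1|5)=+1, (1|5)=+1; sign (−1)^0·+1^2·+1^-3 = +1.
(a,b)_13: α=0, u≡9; β=2, v≡10 (mod 13); (9|13)=+1, (10|13)=+1; sign (−1)^0·+1^2·+1^0 = +1.
(1023155, -8794049 / ℚ) ramifies at {2, 17, 37, 41}: a division algebra.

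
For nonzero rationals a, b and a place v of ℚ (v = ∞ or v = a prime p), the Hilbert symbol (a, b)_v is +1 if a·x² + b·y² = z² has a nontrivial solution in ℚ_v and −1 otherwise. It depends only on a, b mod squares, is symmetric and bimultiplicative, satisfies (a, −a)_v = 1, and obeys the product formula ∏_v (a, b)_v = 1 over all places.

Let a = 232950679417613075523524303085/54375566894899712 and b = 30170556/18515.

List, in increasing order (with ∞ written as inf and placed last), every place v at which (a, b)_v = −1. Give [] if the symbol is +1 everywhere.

[2, 5, 13, 19]

(a, b) ≡ (3770, 19285) mod (ℚ^×)²; places V = {2, 3, 5, 7, 11, 13, 17, 19, 23, 29, ∞}.
(a,b)_∞: sgn(3770)=+, sgn(19285)=+, so +1.
(a,b)_5: α=1, u≡1; β=-1, v≡2 (mod 5); (1|5)=+1, (2|5)=-1; sign (−1)^0·+1^-1·-1^1 = -1.
(a,b)_2: α=-9, β=2; u≡5, v≡5 (mod 8); ε(u)ε(v)=0·0, αω(v)=-9·1, βω(u)=2·1; sum ≡ 1  ⇒  -1.
(a,b)_7: α=-2, u≡4; β=-1, v≡4 (mod 7); (4|7)=+1, (4|7)=+1; sign (−1)^0·+1^-1·+1^-2 = +1.
(a,b)_11: α=-4, u≡8; β=0, v≡10 (mod 11); (8|11)=-1, (10|11)=-1; sign (−1)^0·-1^0·-1^-4 = +1.
(a,b)_23: α=-6, u≡21; β=-2, v≡14 (mod 23); (21|23)=-1, (14|23)=-1; sign (−1)^0·-1^-2·-1^-6 = +1.
(a,b)_13: α=9, u≡12; β=2, v≡7 (mod 13); (12|13)=+1, (7|13)=-1; sign (−1)^0·+1^2·-1^9 = -1.
(a,b)_29: α=3, u≡10; β=1, v≡17 (mod 29); (10|29)=-1, (17|29)=-1; sign (−1)^0·-1^1·-1^3 = +1.
(a,b)_3: α=14, u≡2; β=4, v≡1 (mod 3); (2|3)=-1, (1|3)=+1; sign (−1)^0·-1^4·+1^14 = +1.
(a,b)_17: α=2, u≡4; β=0, v≡5 (mod 17); (4|17)=+1, (5|17)=-1; sign (−1)^0·+1^0·-1^2 = +1.
(a,b)_19: α=4, u≡10; β=1, v≡2 (mod 19); (10|19)=-1, (2|19)=-1; sign (−1)^0·-1^1·-1^4 = -1.
(3770, 19285 / ℚ) ramifies at {2, 5, 13, 19}: a division algebra.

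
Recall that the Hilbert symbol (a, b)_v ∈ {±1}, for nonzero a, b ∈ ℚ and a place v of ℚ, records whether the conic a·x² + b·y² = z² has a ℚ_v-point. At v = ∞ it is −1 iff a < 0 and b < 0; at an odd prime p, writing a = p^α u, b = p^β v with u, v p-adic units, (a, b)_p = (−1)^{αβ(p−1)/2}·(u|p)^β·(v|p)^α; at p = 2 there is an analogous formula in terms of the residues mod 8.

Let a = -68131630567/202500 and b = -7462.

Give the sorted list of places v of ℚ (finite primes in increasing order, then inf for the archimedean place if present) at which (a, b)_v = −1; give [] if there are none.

[7, 13, 47, inf]

(a, b) ≡ (-3331783, -7462) mod (ℚ^×)²; places V = {2, 3, 5, 7, 11, 13, 19, 41, 47, ∞}.
(a,b)_13: α=3, u≡10; β=1, v≡11 (mod 13); (10|13)=+1, (11|13)=-1; sign (−1)^0·+1^1·-1^3 = -1.
(a,b)_11: α=2, u≡6; β=0, v≡7 (mod 11); (6|11)=-1, (7|11)=-1; sign (−1)^0·-1^0·-1^2 = +1.
(a,b)_3: α=-4, u≡2; β=0, v≡2 (mod 3); (2|3)=-1, (2|3)=-1; sign (−1)^0·-1^0·-1^-4 = +1.
(a,b)_7: α=1, u≡5; β=1, v≡5 (mod 7); (5|7)=-1, (5|7)=-1; sign (−1)^1·-1^1·-1^1 = -1.
(a,b)_2: α=-2, β=1; u≡1, v≡5 (mod 8); ε(u)ε(v)=0·0, αω(v)=-2·1, βω(u)=1·0; sum ≡ 0  ⇒  +1.
(a,b)_19: α=1, u≡15; β=0, v≡5 (mod 19); (15|19)=-1, (5|19)=+1; sign (−1)^0·-1^0·+1^1 = +1.
(a,b)_41: α=1, u≡10; β=1, v≡23 (mod 41); (10|41)=+1, (23|41)=+1; sign (−1)^0·+1^1·+1^1 = +1.
(a,b)_47: α=1, u≡37; β=0, v≡11 (mod 47); (37|47)=+1, (11|47)=-1; sign (−1)^0·+1^0·-1^1 = -1.
(a,b)_∞: sgn(-3331783)=−, sgn(-7462)=−, so -1.
(a,b)_5: α=-4, u≡2; β=0, v≡3 (mod 5); (2|5)=-1, (3|5)=-1; sign (−1)^0·-1^0·-1^-4 = +1.
(-3331783, -7462 / ℚ) ramifies at {7, 13, 47, ∞}: a division algebra.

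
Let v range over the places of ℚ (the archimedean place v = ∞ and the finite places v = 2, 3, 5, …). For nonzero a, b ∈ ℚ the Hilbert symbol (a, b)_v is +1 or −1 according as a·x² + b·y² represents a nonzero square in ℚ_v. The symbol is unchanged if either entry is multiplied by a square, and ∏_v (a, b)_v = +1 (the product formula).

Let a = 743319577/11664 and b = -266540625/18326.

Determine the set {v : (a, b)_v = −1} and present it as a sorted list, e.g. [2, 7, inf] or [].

(a, b) ≡ (17017, -24310) mod (ℚ^×)²; places V = {2, 3, 5, 7, 11, 13, 17, 19, ∞}.
(a,b)_∞: sgn(17017)=+, sgn(-24310)=−, so +1.
(a,b)_13: α=1, u≡3; β=1, v≡8 (mod 13); (3|13)=+1, (8|13)=-1; sign (−1)^0·+1^1·-1^1 = -1.
(a,b)_7: α=1, u≡1; β=-2, v≡2 (mod 7); (1|7)=+1, (2|7)=+1; sign (−1)^0·+1^-2·+1^1 = +1.
(a,b)_17: α=1, u≡9; β=-1, v≡9 (mod 17); (9|17)=+1, (9|17)=+1; sign (−1)^0·+1^-1·+1^1 = +1.
(a,b)_11: α=3, u≡2; β=-1, v≡9 (mod 11); (2|11)=-1, (9|11)=+1; sign (−1)^1·-1^-1·+1^3 = +1.
(a,b)_2: α=-4, β=-1; u≡1, v≡5 (mod 8); ε(u)ε(v)=0·0, αω(v)=-4·1, βω(u)=-1·0; sum ≡ 0  ⇒  +1.
(a,b)_5: α=0, u≡3; β=5, v≡2 (mod 5); (3|5)=-1, (2|5)=-1; sign (−1)^0·-1^5·-1^0 = -1.
(a,b)_3: α=-6, u≡1; β=8, v≡2 (mod 3); (1|3)=+1, (2|3)=-1; sign (−1)^0·+1^8·-1^-6 = +1.
(a,b)_19: α=2, u≡15; β=0, v≡2 (mod 19); (15|19)=-1, (2|19)=-1; sign (−1)^0·-1^0·-1^2 = +1.
Ram(17017, -24310) = {5, 13}; no ℚ_5-point on the conic.

[5, 13]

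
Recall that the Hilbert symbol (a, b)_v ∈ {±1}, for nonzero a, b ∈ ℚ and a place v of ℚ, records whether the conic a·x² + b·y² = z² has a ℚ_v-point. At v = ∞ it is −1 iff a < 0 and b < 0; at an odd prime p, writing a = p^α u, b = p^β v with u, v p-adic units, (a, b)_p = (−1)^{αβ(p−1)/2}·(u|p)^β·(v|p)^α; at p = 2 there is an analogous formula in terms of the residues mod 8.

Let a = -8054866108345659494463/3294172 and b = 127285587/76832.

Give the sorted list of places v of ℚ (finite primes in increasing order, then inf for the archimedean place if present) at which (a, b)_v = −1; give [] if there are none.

(a, b) ≡ (-1194249, 2886) mod (ℚ^×)²; places V = {2, 3, 7, 11, 13, 29, 37, 53, ∞}.
(a,b)_53: α=1, u≡39; β=0, v≡24 (mod 53); (39|53)=-1, (24|53)=+1; sign (−1)^0·-1^0·+1^1 = +1.
(a,b)_∞: sgn(-1194249)=−, sgn(2886)=+, so +1.
(a,b)_7: α=-7, u≡4; β=-4, v≡4 (mod 7); (4|7)=+1, (4|7)=+1; sign (−1)^0·+1^-4·+1^-7 = +1.
(a,b)_11: α=2, u≡7; β=2, v≡9 (mod 11); (7|11)=-1, (9|11)=+1; sign (−1)^0·-1^2·+1^2 = +1.
(a,b)_37: α=3, u≡15; β=1, v≡26 (mod 37); (15|37)=-1, (26|37)=+1; sign (−1)^0·-1^1·+1^3 = -1.
(a,b)_29: α=1, u≡13; β=0, v≡11 (mod 29); (13|29)=+1, (11|29)=-1; sign (−1)^0·+1^0·-1^1 = -1.
(a,b)_2: α=-2, β=-5; u≡7, v≡3 (mod 8); ε(u)ε(v)=1·1, αω(v)=-2·1, βω(u)=-5·0; sum ≡ 1  ⇒  -1.
(a,b)_3: α=11, u≡2; β=7, v≡2 (mod 3); (2|3)=-1, (2|3)=-1; sign (−1)^1·-1^7·-1^11 = -1.
(a,b)_13: α=6, u≡10; β=1, v≡1 (mod 13); (10|13)=+1, (1|13)=+1; sign (−1)^0·+1^1·+1^6 = +1.
Ram(-1194249, 2886) = {2, 3, 29, 37}; no ℚ_2-point on the conic.

[2, 3, 29, 37]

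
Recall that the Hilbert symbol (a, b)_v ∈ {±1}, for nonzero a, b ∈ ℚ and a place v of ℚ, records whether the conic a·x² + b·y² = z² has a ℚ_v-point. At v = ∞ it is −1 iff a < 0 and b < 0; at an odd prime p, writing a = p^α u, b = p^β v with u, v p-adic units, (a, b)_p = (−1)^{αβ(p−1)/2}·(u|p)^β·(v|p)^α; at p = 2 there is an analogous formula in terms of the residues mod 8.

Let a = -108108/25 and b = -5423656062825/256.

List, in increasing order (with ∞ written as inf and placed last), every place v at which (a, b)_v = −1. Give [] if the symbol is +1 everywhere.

(a, b) ≡ (-3003, -33) mod (ℚ^×)²; places V = {2, 3, 5, 7, 11, 13, ∞}.
(a,b)_3: α=3, u≡1; β=9, v≡1 (mod 3); (1|3)=+1, (1|3)=+1; sign (−1)^1·+1^9·+1^3 = -1.
(a,b)_11: α=1, u≡2; β=3, v≡8 (mod 11); (2|11)=-1, (8|11)=-1; sign (−1)^1·-1^3·-1^1 = -1.
(a,b)_7: α=1, u≡3; β=2, v≡1 (mod 7); (3|7)=-1, (1|7)=+1; sign (−1)^0·-1^2·+1^1 = +1.
(a,b)_∞: sgn(-3003)=−, sgn(-33)=−, so -1.
(a,b)_2: α=2, β=-8; u≡5, v≡7 (mod 8); ε(u)ε(v)=0·1, αω(v)=2·0, βω(u)=-8·1; sum ≡ 0  ⇒  +1.
(a,b)_5: α=-2, u≡2; β=2, v≡2 (mod 5); (2|5)=-1, (2|5)=-1; sign (−1)^0·-1^2·-1^-2 = +1.
(a,b)_13: α=1, u≡9; β=2, v≡7 (mod 13); (9|13)=+1, (7|13)=-1; sign (−1)^0·+1^2·-1^1 = -1.
|Ram(-3003, -33)| = 4, even; anisotropic at {3, 11, 13, ∞}.

[3, 11, 13, inf]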